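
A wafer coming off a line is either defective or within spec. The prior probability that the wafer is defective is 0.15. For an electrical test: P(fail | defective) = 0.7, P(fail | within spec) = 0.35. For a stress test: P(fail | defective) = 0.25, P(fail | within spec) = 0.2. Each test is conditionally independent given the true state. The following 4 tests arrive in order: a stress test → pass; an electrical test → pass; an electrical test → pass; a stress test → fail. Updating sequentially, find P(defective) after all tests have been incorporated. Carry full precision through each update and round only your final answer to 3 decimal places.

0.042

After a stress test='pass': P(defective) = 0.75·0.1500 / (0.75·0.1500 + 0.8·0.8500) ≈ 0.1420
After an electrical test='pass': P(defective) = 0.3·0.1420 / (0.3·0.1420 + 0.65·0.8580) ≈ 0.0709
After an electrical test='pass': P(defective) = 0.3·0.0709 / (0.3·0.0709 + 0.65·0.9291) ≈ 0.0340
After a stress test='fail': P(defective) = 0.25·0.0340 / (0.25·0.0340 + 0.2·0.9660) ≈ 0.0422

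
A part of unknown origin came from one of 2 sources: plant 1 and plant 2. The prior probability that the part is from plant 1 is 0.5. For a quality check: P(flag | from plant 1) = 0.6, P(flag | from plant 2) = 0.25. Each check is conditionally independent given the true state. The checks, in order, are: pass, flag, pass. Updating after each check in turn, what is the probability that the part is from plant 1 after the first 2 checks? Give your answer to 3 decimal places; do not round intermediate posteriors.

Apply Bayes' rule sequentially, carrying P(plant 1) forward.
After 'pass': P(plant 1) = 0.4·0.5000 / (0.4·0.5000 + 0.75·0.5000) ≈ 0.3478
After 'flag': P(plant 1) = 0.6·0.3478 / (0.6·0.3478 + 0.25·0.6522) ≈ 0.5614

0.561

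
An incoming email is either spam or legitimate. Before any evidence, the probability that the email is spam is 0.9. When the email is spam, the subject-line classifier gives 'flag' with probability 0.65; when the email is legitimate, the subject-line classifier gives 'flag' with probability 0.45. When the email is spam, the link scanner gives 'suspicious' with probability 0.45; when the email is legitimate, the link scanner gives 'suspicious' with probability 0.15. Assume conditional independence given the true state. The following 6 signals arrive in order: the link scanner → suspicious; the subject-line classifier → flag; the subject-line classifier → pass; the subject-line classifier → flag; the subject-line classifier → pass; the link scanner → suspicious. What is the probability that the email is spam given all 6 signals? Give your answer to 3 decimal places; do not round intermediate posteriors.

0.986

After the link scanner='suspicious': P(spam) = 0.45·0.9000 / (0.45·0.9000 + 0.15·0.1000) ≈ 0.9643
After the subject-line classifier='flag': P(spam) = 0.65·0.9643 / (0.65·0.9643 + 0.45·0.0357) ≈ 0.9750
After the subject-line classifier='pass': P(spam) = 0.35·0.9750 / (0.35·0.9750 + 0.55·0.0250) ≈ 0.9613
After the subject-line classifier='flag': P(spam) = 0.65·0.9613 / (0.65·0.9613 + 0.45·0.0387) ≈ 0.9729
After the subject-line classifier='pass': P(spam) = 0.35·0.9729 / (0.35·0.9729 + 0.55·0.0271) ≈ 0.9580
After the link scanner='suspicious': P(spam) = 0.45·0.9580 / (0.45·0.9580 + 0.15·0.0420) ≈ 0.9856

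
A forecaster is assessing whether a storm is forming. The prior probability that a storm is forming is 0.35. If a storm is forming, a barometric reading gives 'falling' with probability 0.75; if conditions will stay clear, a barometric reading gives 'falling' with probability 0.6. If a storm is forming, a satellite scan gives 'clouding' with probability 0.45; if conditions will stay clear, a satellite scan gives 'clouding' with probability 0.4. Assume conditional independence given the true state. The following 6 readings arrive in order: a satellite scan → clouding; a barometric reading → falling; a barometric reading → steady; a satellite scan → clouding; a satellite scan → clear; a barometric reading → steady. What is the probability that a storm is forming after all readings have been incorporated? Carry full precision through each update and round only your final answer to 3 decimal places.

0.234

After a satellite scan='clouding': P(storm) = 0.45·0.3500 / (0.45·0.3500 + 0.4·0.6500) ≈ 0.3772
After a barometric reading='falling': P(storm) = 0.75·0.3772 / (0.75·0.3772 + 0.6·0.6228) ≈ 0.4309
After a barometric reading='steady': P(storm) = 0.25·0.4309 / (0.25·0.4309 + 0.4·0.5691) ≈ 0.3212
After a satellite scan='clouding': P(storm) = 0.45·0.3212 / (0.45·0.3212 + 0.4·0.6788) ≈ 0.3474
After a satellite scan='clear': P(storm) = 0.55·0.3474 / (0.55·0.3474 + 0.6·0.6526) ≈ 0.3280
After a barometric reading='steady': P(storm) = 0.25·0.3280 / (0.25·0.3280 + 0.4·0.6720) ≈ 0.2337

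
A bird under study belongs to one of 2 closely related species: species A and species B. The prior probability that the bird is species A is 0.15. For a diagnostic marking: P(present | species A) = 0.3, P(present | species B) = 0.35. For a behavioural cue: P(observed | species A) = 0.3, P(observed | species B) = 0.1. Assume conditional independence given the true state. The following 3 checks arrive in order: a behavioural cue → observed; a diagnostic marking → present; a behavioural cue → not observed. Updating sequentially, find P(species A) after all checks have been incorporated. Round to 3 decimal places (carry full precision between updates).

0.261

After a behavioural cue='observed': P(species A) = 0.3·0.1500 / (0.3·0.1500 + 0.1·0.8500) ≈ 0.3462
After a diagnostic marking='present': P(species A) = 0.3·0.3462 / (0.3·0.3462 + 0.35·0.6538) ≈ 0.3121
After a behavioural cue='not observed': P(species A) = 0.7·0.3121 / (0.7·0.3121 + 0.9·0.6879) ≈ 0.2609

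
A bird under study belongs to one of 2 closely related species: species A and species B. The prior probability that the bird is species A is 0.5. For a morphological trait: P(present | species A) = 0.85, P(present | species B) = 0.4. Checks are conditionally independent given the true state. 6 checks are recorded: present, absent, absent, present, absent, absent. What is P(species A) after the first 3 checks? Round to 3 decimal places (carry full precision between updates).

After 'present': P(species A) = 0.85·0.5000 / (0.85·0.5000 + 0.4·0.5000) ≈ 0.6800
After 'absent': P(species A) = 0.15·0.6800 / (0.15·0.6800 + 0.6·0.3200) ≈ 0.3469
After 'absent': P(species A) = 0.15·0.3469 / (0.15·0.3469 + 0.6·0.6531) ≈ 0.1172

0.117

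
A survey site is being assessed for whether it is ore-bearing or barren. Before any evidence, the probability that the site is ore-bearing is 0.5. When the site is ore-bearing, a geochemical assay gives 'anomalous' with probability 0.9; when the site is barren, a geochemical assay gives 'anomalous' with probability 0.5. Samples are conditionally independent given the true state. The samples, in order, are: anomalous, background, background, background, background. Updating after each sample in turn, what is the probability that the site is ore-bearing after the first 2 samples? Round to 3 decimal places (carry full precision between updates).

0.265

After 'anomalous': P(ore) = 0.9·0.5000 / (0.9·0.5000 + 0.5·0.5000) ≈ 0.6429
After 'background': P(ore) = 0.1·0.6429 / (0.1·0.6429 + 0.5·0.3571) ≈ 0.2647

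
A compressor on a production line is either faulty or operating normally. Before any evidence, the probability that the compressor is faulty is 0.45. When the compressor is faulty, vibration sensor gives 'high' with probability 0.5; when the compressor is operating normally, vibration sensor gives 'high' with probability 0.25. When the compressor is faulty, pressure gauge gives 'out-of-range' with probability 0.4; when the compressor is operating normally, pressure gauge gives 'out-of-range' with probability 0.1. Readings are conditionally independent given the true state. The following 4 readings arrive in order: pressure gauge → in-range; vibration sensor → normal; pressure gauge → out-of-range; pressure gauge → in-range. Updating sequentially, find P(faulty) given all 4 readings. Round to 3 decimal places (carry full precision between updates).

After pressure gauge='in-range': P(faulty) = 0.6·0.4500 / (0.6·0.4500 + 0.9·0.5500) ≈ 0.3529
After vibration sensor='normal': P(faulty) = 0.5·0.3529 / (0.5·0.3529 + 0.75·0.6471) ≈ 0.2667
After pressure gauge='out-of-range': P(faulty) = 0.4·0.2667 / (0.4·0.2667 + 0.1·0.7333) ≈ 0.5926
After pressure gauge='in-range': P(faulty) = 0.6·0.5926 / (0.6·0.5926 + 0.9·0.4074) ≈ 0.4923

0.492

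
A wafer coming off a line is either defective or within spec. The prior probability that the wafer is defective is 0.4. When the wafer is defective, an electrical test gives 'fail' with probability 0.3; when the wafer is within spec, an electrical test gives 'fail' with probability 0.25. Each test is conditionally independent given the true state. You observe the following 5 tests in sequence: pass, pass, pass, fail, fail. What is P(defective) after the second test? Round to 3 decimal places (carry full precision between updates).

0.367

Each posterior becomes the prior for the next update.
After 'pass': P(defective) = 0.7·0.4000 / (0.7·0.4000 + 0.75·0.6000) ≈ 0.3836
After 'pass': P(defective) = 0.7·0.3836 / (0.7·0.3836 + 0.75·0.6164) ≈ 0.3674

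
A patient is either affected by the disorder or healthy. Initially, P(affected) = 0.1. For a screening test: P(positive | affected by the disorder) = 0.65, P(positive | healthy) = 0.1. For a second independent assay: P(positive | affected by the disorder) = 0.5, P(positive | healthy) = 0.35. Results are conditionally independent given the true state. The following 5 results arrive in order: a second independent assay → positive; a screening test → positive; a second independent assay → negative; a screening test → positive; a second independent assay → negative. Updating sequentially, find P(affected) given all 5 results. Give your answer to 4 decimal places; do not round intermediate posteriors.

After a second independent assay='positive': P(affected) = 0.5·0.1000 / (0.5·0.1000 + 0.35·0.9000) ≈ 0.1370
After a screening test='positive': P(affected) = 0.65·0.1370 / (0.65·0.1370 + 0.1·0.8630) ≈ 0.5078
After a second independent assay='negative': P(affected) = 0.5·0.5078 / (0.5·0.5078 + 0.65·0.4922) ≈ 0.4425
After a screening test='positive': P(affected) = 0.65·0.4425 / (0.65·0.4425 + 0.1·0.5575) ≈ 0.8376
After a second independent assay='negative': P(affected) = 0.5·0.8376 / (0.5·0.8376 + 0.65·0.1624) ≈ 0.7987

0.7987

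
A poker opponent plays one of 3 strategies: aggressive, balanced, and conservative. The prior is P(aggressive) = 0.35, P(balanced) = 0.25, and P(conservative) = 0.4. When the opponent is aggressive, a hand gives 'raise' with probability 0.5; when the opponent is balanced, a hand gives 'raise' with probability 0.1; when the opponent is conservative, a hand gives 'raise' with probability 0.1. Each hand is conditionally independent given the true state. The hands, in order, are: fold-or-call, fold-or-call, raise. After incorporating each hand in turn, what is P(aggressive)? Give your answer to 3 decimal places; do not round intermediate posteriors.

After 'fold-or-call': normaliser = 0.5·0.3500 + 0.9·0.2500 + 0.9·0.4000; P(aggressive) ≈ 0.2303, P(balanced) ≈ 0.2961, P(conservative) ≈ 0.4737
After 'fold-or-call': normaliser = 0.5·0.2303 + 0.9·0.2961 + 0.9·0.4737; P(aggressive) ≈ 0.1425, P(balanced) ≈ 0.3298, P(conservative) ≈ 0.5277
After 'raise': normaliser = 0.5·0.1425 + 0.1·0.3298 + 0.1·0.5277; P(aggressive) ≈ 0.4538, P(balanced) ≈ 0.2101, P(conservative) ≈ 0.3361

0.454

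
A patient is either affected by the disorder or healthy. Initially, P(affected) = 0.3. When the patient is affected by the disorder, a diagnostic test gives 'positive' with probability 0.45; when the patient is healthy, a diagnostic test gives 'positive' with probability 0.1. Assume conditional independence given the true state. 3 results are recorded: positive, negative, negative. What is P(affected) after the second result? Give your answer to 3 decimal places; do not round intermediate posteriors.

After 'positive': P(affected) = 0.45·0.3000 / (0.45·0.3000 + 0.1·0.7000) ≈ 0.6585
After 'negative': P(affected) = 0.55·0.6585 / (0.55·0.6585 + 0.9·0.3415) ≈ 0.5410

0.541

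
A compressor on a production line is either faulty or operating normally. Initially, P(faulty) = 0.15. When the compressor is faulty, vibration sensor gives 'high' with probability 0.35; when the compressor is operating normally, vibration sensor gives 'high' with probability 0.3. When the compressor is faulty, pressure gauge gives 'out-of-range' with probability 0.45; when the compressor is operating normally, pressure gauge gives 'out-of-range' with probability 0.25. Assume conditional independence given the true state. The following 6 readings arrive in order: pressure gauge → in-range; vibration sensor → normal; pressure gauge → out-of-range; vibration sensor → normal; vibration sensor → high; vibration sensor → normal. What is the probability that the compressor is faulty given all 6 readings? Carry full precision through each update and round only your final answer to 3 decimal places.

After pressure gauge='in-range': P(faulty) = 0.55·0.1500 / (0.55·0.1500 + 0.75·0.8500) ≈ 0.1146
After vibration sensor='normal': P(faulty) = 0.65·0.1146 / (0.65·0.1146 + 0.7·0.8854) ≈ 0.1073
After pressure gauge='out-of-range': P(faulty) = 0.45·0.1073 / (0.45·0.1073 + 0.25·0.8927) ≈ 0.1778
After vibration sensor='normal': P(faulty) = 0.65·0.1778 / (0.65·0.1778 + 0.7·0.8222) ≈ 0.1673
After vibration sensor='high': P(faulty) = 0.35·0.1673 / (0.35·0.1673 + 0.3·0.8327) ≈ 0.1898
After vibration sensor='normal': P(faulty) = 0.65·0.1898 / (0.65·0.1898 + 0.7·0.8102) ≈ 0.1787

0.179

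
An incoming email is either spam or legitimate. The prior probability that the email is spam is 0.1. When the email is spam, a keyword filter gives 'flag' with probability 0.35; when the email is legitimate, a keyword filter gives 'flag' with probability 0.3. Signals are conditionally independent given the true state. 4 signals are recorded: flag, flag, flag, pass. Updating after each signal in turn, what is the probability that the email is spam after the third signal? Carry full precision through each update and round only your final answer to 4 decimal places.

0.1500

After 'flag': P(spam) = 0.35·0.1000 / (0.35·0.1000 + 0.3·0.9000) ≈ 0.1148
After 'flag': P(spam) = 0.35·0.1148 / (0.35·0.1148 + 0.3·0.8852) ≈ 0.1314
After 'flag': P(spam) = 0.35·0.1314 / (0.35·0.1314 + 0.3·0.8686) ≈ 0.1500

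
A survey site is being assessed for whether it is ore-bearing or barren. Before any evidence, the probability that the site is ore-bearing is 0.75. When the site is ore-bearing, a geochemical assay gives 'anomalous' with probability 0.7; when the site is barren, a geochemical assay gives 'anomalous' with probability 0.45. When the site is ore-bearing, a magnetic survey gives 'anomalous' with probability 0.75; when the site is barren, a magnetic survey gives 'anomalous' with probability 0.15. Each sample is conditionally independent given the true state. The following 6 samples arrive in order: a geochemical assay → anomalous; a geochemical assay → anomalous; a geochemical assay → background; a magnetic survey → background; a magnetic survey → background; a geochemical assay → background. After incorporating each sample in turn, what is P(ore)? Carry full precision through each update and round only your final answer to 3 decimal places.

0.157

After a geochemical assay='anomalous': P(ore) = 0.7·0.7500 / (0.7·0.7500 + 0.45·0.2500) ≈ 0.8235
After a geochemical assay='anomalous': P(ore) = 0.7·0.8235 / (0.7·0.8235 + 0.45·0.1765) ≈ 0.8789
After a geochemical assay='background': P(ore) = 0.3·0.8789 / (0.3·0.8789 + 0.55·0.1211) ≈ 0.7984
After a magnetic survey='background': P(ore) = 0.25·0.7984 / (0.25·0.7984 + 0.85·0.2016) ≈ 0.5380
After a magnetic survey='background': P(ore) = 0.25·0.5380 / (0.25·0.5380 + 0.85·0.4620) ≈ 0.2551
After a geochemical assay='background': P(ore) = 0.3·0.2551 / (0.3·0.2551 + 0.55·0.7449) ≈ 0.1574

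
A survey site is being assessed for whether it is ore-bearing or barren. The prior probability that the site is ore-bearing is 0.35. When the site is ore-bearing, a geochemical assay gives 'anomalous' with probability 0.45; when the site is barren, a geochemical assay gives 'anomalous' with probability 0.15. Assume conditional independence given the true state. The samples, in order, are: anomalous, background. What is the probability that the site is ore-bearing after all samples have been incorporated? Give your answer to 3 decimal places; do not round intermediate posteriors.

After 'anomalous': P(ore) = 0.45·0.3500 / (0.45·0.3500 + 0.15·0.6500) ≈ 0.6176
After 'background': P(ore) = 0.55·0.6176 / (0.55·0.6176 + 0.85·0.3824) ≈ 0.5111

0.511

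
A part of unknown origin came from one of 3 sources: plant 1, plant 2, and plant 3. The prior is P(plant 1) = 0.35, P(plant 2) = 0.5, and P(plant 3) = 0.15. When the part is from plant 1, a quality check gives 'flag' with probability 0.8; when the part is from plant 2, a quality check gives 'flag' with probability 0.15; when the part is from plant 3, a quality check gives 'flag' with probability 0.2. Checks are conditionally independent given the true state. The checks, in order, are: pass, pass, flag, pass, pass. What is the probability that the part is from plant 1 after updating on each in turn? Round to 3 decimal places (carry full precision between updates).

0.009

After 'pass': normaliser = 0.2·0.3500 + 0.85·0.5000 + 0.8·0.1500; P(plant 1) ≈ 0.1138, P(plant 2) ≈ 0.6911, P(plant 3) ≈ 0.1951
After 'pass': normaliser = 0.2·0.1138 + 0.85·0.6911 + 0.8·0.1951; P(plant 1) ≈ 0.0297, P(plant 2) ≈ 0.7666, P(plant 3) ≈ 0.2037
After 'flag': normaliser = 0.8·0.0297 + 0.15·0.7666 + 0.2·0.2037; P(plant 1) ≈ 0.1324, P(plant 2) ≈ 0.6406, P(plant 3) ≈ 0.2270
After 'pass': normaliser = 0.2·0.1324 + 0.85·0.6406 + 0.8·0.2270; P(plant 1) ≈ 0.0352, P(plant 2) ≈ 0.7235, P(plant 3) ≈ 0.2413
After 'pass': normaliser = 0.2·0.0352 + 0.85·0.7235 + 0.8·0.2413; P(plant 1) ≈ 0.0086, P(plant 2) ≈ 0.7545, P(plant 3) ≈ 0.2368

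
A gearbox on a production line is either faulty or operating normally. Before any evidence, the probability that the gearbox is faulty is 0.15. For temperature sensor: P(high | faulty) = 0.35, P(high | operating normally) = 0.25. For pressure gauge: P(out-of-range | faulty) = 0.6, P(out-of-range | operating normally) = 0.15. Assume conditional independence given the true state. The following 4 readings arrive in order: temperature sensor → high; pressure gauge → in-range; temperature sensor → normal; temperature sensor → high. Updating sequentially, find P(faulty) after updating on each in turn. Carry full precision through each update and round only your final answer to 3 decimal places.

0.124

After temperature sensor='high': P(faulty) = 0.35·0.1500 / (0.35·0.1500 + 0.25·0.8500) ≈ 0.1981
After pressure gauge='in-range': P(faulty) = 0.4·0.1981 / (0.4·0.1981 + 0.85·0.8019) ≈ 0.1042
After temperature sensor='normal': P(faulty) = 0.65·0.1042 / (0.65·0.1042 + 0.75·0.8958) ≈ 0.0915
After temperature sensor='high': P(faulty) = 0.35·0.0915 / (0.35·0.0915 + 0.25·0.9085) ≈ 0.1236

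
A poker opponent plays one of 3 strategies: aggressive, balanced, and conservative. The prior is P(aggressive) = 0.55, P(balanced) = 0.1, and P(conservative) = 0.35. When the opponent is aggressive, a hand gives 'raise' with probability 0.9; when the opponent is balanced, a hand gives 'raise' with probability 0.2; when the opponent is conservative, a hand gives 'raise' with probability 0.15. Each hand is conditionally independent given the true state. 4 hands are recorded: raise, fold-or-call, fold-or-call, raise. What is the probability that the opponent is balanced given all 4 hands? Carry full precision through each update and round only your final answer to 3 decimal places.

After 'raise': normaliser = 0.9·0.5500 + 0.2·0.1000 + 0.15·0.3500; P(aggressive) ≈ 0.8722, P(balanced) ≈ 0.0352, P(conservative) ≈ 0.0925
After 'fold-or-call': normaliser = 0.1·0.8722 + 0.8·0.0352 + 0.85·0.0925; P(aggressive) ≈ 0.4495, P(balanced) ≈ 0.1453, P(conservative) ≈ 0.4052
After 'fold-or-call': normaliser = 0.1·0.4495 + 0.8·0.1453 + 0.85·0.4052; P(aggressive) ≈ 0.0889, P(balanced) ≈ 0.2299, P(conservative) ≈ 0.6812
After 'raise': normaliser = 0.9·0.0889 + 0.2·0.2299 + 0.15·0.6812; P(aggressive) ≈ 0.3507, P(balanced) ≈ 0.2015, P(conservative) ≈ 0.4478

0.202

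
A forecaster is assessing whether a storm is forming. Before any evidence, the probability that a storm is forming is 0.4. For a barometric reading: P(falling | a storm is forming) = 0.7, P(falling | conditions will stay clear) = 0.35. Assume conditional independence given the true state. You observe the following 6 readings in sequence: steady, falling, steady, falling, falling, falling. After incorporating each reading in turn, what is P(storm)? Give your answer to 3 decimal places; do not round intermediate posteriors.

0.694

After 'steady': P(storm) = 0.3·0.4000 / (0.3·0.4000 + 0.65·0.6000) ≈ 0.2353
After 'falling': P(storm) = 0.7·0.2353 / (0.7·0.2353 + 0.35·0.7647) ≈ 0.3810
After 'steady': P(storm) = 0.3·0.3810 / (0.3·0.3810 + 0.65·0.6190) ≈ 0.2212
After 'falling': P(storm) = 0.7·0.2212 / (0.7·0.2212 + 0.35·0.7788) ≈ 0.3623
After 'falling': P(storm) = 0.7·0.3623 / (0.7·0.3623 + 0.35·0.6377) ≈ 0.5319
After 'falling': P(storm) = 0.7·0.5319 / (0.7·0.5319 + 0.35·0.4681) ≈ 0.6944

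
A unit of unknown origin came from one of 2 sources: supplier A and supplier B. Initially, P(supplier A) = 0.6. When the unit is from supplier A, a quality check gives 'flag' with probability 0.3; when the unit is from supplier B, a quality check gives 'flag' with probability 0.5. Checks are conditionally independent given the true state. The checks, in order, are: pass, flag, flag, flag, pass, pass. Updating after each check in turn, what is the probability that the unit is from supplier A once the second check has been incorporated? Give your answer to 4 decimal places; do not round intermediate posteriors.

After 'pass': P(supplier A) = 0.7·0.6000 / (0.7·0.6000 + 0.5·0.4000) ≈ 0.6774
After 'flag': P(supplier A) = 0.3·0.6774 / (0.3·0.6774 + 0.5·0.3226) ≈ 0.5575

0.5575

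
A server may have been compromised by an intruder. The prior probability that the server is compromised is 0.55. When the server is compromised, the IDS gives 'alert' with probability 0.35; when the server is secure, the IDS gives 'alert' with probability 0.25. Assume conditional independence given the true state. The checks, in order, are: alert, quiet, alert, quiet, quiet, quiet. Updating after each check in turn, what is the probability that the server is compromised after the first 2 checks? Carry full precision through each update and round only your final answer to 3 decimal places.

0.597

After 'alert': P(compromised) = 0.35·0.5500 / (0.35·0.5500 + 0.25·0.4500) ≈ 0.6311
After 'quiet': P(compromised) = 0.65·0.6311 / (0.65·0.6311 + 0.75·0.3689) ≈ 0.5973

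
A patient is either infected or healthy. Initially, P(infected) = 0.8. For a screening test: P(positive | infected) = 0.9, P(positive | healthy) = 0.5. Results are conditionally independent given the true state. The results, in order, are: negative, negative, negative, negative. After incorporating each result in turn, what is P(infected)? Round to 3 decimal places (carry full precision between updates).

Apply Bayes' rule sequentially, carrying P(infected) forward.
After 'negative': P(infected) = 0.1·0.8000 / (0.1·0.8000 + 0.5·0.2000) ≈ 0.4444
After 'negative': P(infected) = 0.1·0.4444 / (0.1·0.4444 + 0.5·0.5556) ≈ 0.1379
After 'negative': P(infected) = 0.1·0.1379 / (0.1·0.1379 + 0.5·0.8621) ≈ 0.0310
After 'negative': P(infected) = 0.1·0.0310 / (0.1·0.0310 + 0.5·0.9690) ≈ 0.0064

0.006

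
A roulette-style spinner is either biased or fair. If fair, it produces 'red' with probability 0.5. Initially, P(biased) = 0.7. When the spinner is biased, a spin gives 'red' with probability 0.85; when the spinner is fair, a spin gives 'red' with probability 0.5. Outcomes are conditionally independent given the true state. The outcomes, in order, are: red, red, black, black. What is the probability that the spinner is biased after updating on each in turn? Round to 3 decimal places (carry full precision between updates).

0.378

After 'red': P(biased) = 0.85·0.7000 / (0.85·0.7000 + 0.5·0.3000) ≈ 0.7987
After 'red': P(biased) = 0.85·0.7987 / (0.85·0.7987 + 0.5·0.2013) ≈ 0.8709
After 'black': P(biased) = 0.15·0.8709 / (0.15·0.8709 + 0.5·0.1291) ≈ 0.6692
After 'black': P(biased) = 0.15·0.6692 / (0.15·0.6692 + 0.5·0.3308) ≈ 0.3777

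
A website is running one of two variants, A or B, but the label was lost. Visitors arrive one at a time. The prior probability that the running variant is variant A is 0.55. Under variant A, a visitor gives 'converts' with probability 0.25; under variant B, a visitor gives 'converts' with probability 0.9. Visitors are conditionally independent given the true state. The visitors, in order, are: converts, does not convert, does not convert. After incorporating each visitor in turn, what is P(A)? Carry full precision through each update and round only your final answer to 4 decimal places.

0.9502

Each posterior becomes the prior for the next update.
After 'converts': P(A) = 0.25·0.5500 / (0.25·0.5500 + 0.9·0.4500) ≈ 0.2535
After 'does not convert': P(A) = 0.75·0.2535 / (0.75·0.2535 + 0.1·0.7465) ≈ 0.7180
After 'does not convert': P(A) = 0.75·0.7180 / (0.75·0.7180 + 0.1·0.2820) ≈ 0.9502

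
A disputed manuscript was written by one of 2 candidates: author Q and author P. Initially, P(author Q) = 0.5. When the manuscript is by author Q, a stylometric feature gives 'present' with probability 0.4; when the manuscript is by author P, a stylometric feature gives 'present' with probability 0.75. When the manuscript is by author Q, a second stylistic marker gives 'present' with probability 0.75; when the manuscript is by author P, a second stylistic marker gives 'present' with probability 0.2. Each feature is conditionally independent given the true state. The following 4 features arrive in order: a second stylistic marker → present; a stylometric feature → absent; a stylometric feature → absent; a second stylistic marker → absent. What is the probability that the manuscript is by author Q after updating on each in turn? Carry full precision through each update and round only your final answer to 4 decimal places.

Apply Bayes' rule sequentially, carrying P(author Q) forward.
After a second stylistic marker='present': P(author Q) = 0.75·0.5000 / (0.75·0.5000 + 0.2·0.5000) ≈ 0.7895
After a stylometric feature='absent': P(author Q) = 0.6·0.7895 / (0.6·0.7895 + 0.25·0.2105) ≈ 0.9000
After a stylometric feature='absent': P(author Q) = 0.6·0.9000 / (0.6·0.9000 + 0.25·0.1000) ≈ 0.9558
After a second stylistic marker='absent': P(author Q) = 0.25·0.9558 / (0.25·0.9558 + 0.8·0.0442) ≈ 0.8710

0.8710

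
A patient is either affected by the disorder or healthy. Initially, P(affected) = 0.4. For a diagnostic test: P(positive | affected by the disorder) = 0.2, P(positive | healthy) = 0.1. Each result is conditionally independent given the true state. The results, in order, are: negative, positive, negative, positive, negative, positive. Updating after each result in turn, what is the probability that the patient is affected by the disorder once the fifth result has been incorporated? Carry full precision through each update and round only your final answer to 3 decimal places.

0.652

After 'negative': P(affected) = 0.8·0.4000 / (0.8·0.4000 + 0.9·0.6000) ≈ 0.3721
After 'positive': P(affected) = 0.2·0.3721 / (0.2·0.3721 + 0.1·0.6279) ≈ 0.5424
After 'negative': P(affected) = 0.8·0.5424 / (0.8·0.5424 + 0.9·0.4576) ≈ 0.5130
After 'positive': P(affected) = 0.2·0.5130 / (0.2·0.5130 + 0.1·0.4870) ≈ 0.6781
After 'negative': P(affected) = 0.8·0.6781 / (0.8·0.6781 + 0.9·0.3219) ≈ 0.6519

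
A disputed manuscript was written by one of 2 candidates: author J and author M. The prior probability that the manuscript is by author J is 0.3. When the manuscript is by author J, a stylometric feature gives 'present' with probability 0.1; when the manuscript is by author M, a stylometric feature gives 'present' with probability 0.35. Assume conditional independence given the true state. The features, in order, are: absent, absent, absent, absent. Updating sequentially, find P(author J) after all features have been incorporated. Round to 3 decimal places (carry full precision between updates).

After 'absent': P(author J) = 0.9·0.3000 / (0.9·0.3000 + 0.65·0.7000) ≈ 0.3724
After 'absent': P(author J) = 0.9·0.3724 / (0.9·0.3724 + 0.65·0.6276) ≈ 0.4510
After 'absent': P(author J) = 0.9·0.4510 / (0.9·0.4510 + 0.65·0.5490) ≈ 0.5322
After 'absent': P(author J) = 0.9·0.5322 / (0.9·0.5322 + 0.65·0.4678) ≈ 0.6117

0.612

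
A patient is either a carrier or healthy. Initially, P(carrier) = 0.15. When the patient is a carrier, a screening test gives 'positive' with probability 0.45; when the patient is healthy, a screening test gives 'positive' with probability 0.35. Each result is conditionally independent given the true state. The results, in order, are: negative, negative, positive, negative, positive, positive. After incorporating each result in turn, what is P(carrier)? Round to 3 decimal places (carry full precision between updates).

After 'negative': P(carrier) = 0.55·0.1500 / (0.55·0.1500 + 0.65·0.8500) ≈ 0.1299
After 'negative': P(carrier) = 0.55·0.1299 / (0.55·0.1299 + 0.65·0.8701) ≈ 0.1122
After 'positive': P(carrier) = 0.45·0.1122 / (0.45·0.1122 + 0.35·0.8878) ≈ 0.1397
After 'negative': P(carrier) = 0.55·0.1397 / (0.55·0.1397 + 0.65·0.8603) ≈ 0.1208
After 'positive': P(carrier) = 0.45·0.1208 / (0.45·0.1208 + 0.35·0.8792) ≈ 0.1502
After 'positive': P(carrier) = 0.45·0.1502 / (0.45·0.1502 + 0.35·0.8498) ≈ 0.1852

0.185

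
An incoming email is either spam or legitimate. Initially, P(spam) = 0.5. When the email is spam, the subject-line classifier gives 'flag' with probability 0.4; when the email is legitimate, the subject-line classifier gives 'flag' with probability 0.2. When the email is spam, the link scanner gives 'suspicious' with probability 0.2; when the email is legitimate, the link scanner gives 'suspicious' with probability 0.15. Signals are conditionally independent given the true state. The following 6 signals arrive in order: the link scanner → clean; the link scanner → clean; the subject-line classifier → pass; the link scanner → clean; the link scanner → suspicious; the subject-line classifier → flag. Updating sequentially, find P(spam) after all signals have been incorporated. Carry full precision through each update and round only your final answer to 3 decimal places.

After the link scanner='clean': P(spam) = 0.8·0.5000 / (0.8·0.5000 + 0.85·0.5000) ≈ 0.4848
After the link scanner='clean': P(spam) = 0.8·0.4848 / (0.8·0.4848 + 0.85·0.5152) ≈ 0.4697
After the subject-line classifier='pass': P(spam) = 0.6·0.4697 / (0.6·0.4697 + 0.8·0.5303) ≈ 0.3992
After the link scanner='clean': P(spam) = 0.8·0.3992 / (0.8·0.3992 + 0.85·0.6008) ≈ 0.3847
After the link scanner='suspicious': P(spam) = 0.2·0.3847 / (0.2·0.3847 + 0.15·0.6153) ≈ 0.4547
After the subject-line classifier='flag': P(spam) = 0.4·0.4547 / (0.4·0.4547 + 0.2·0.5453) ≈ 0.6251

0.625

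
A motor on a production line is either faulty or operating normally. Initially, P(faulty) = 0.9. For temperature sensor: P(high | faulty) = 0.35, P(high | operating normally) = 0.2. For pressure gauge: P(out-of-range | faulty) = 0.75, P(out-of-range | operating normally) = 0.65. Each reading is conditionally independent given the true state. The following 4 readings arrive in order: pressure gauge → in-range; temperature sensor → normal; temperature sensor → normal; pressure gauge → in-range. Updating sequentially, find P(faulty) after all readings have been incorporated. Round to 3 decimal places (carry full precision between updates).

After pressure gauge='in-range': P(faulty) = 0.25·0.9000 / (0.25·0.9000 + 0.35·0.1000) ≈ 0.8654
After temperature sensor='normal': P(faulty) = 0.65·0.8654 / (0.65·0.8654 + 0.8·0.1346) ≈ 0.8393
After temperature sensor='normal': P(faulty) = 0.65·0.8393 / (0.65·0.8393 + 0.8·0.1607) ≈ 0.8093
After pressure gauge='in-range': P(faulty) = 0.25·0.8093 / (0.25·0.8093 + 0.35·0.1907) ≈ 0.7519

0.752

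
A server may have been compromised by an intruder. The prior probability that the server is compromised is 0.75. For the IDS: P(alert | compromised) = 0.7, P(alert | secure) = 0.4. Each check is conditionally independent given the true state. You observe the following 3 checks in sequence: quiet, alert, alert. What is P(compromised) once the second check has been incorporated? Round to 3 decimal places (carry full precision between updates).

After 'quiet': P(compromised) = 0.3·0.7500 / (0.3·0.7500 + 0.6·0.2500) ≈ 0.6000
After 'alert': P(compromised) = 0.7·0.6000 / (0.7·0.6000 + 0.4·0.4000) ≈ 0.7241

0.724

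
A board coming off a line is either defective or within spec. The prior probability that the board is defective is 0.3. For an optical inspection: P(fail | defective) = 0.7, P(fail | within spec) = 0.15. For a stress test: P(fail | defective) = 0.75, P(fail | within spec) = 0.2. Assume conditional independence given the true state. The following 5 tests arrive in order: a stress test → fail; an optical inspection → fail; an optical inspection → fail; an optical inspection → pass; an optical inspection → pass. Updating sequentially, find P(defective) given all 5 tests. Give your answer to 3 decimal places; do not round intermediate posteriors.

0.813

After a stress test='fail': P(defective) = 0.75·0.3000 / (0.75·0.3000 + 0.2·0.7000) ≈ 0.6164
After an optical inspection='fail': P(defective) = 0.7·0.6164 / (0.7·0.6164 + 0.15·0.3836) ≈ 0.8824
After an optical inspection='fail': P(defective) = 0.7·0.8824 / (0.7·0.8824 + 0.15·0.1176) ≈ 0.9722
After an optical inspection='pass': P(defective) = 0.3·0.9722 / (0.3·0.9722 + 0.85·0.0278) ≈ 0.9251
After an optical inspection='pass': P(defective) = 0.3·0.9251 / (0.3·0.9251 + 0.85·0.0749) ≈ 0.8134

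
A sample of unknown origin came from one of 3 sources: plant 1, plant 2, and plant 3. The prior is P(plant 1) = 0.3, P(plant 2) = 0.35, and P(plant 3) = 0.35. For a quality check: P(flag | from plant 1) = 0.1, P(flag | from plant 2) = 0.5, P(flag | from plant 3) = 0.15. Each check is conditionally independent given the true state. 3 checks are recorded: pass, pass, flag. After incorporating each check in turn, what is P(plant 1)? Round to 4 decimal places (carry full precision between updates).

0.2293

After 'pass': normaliser = 0.9·0.3000 + 0.5·0.3500 + 0.85·0.3500; P(plant 1) ≈ 0.3636, P(plant 2) ≈ 0.2357, P(plant 3) ≈ 0.4007
After 'pass': normaliser = 0.9·0.3636 + 0.5·0.2357 + 0.85·0.4007; P(plant 1) ≈ 0.4165, P(plant 2) ≈ 0.1500, P(plant 3) ≈ 0.4335
After 'flag': normaliser = 0.1·0.4165 + 0.5·0.1500 + 0.15·0.4335; P(plant 1) ≈ 0.2293, P(plant 2) ≈ 0.4128, P(plant 3) ≈ 0.3579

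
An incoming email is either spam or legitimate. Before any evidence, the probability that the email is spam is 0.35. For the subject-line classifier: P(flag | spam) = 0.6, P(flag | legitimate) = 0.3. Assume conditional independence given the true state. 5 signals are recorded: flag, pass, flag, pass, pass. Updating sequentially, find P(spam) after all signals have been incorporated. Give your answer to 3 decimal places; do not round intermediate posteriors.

Apply Bayes' rule sequentially, carrying P(spam) forward.
After 'flag': P(spam) = 0.6·0.3500 / (0.6·0.3500 + 0.3·0.6500) ≈ 0.5185
After 'pass': P(spam) = 0.4·0.5185 / (0.4·0.5185 + 0.7·0.4815) ≈ 0.3810
After 'flag': P(spam) = 0.6·0.3810 / (0.6·0.3810 + 0.3·0.6190) ≈ 0.5517
After 'pass': P(spam) = 0.4·0.5517 / (0.4·0.5517 + 0.7·0.4483) ≈ 0.4129
After 'pass': P(spam) = 0.4·0.4129 / (0.4·0.4129 + 0.7·0.5871) ≈ 0.2867

0.287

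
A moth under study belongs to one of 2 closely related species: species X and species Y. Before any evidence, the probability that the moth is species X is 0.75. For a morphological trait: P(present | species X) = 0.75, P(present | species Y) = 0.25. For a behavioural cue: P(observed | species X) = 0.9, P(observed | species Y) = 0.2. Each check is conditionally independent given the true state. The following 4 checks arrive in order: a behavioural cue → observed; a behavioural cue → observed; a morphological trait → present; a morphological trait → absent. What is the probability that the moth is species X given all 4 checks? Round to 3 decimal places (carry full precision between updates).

Apply Bayes' rule sequentially, carrying P(species X) forward.
After a behavioural cue='observed': P(species X) = 0.9·0.7500 / (0.9·0.7500 + 0.2·0.2500) ≈ 0.9310
After a behavioural cue='observed': P(species X) = 0.9·0.9310 / (0.9·0.9310 + 0.2·0.0690) ≈ 0.9838
After a morphological trait='present': P(species X) = 0.75·0.9838 / (0.75·0.9838 + 0.25·0.0162) ≈ 0.9945
After a morphological trait='absent': P(species X) = 0.25·0.9945 / (0.25·0.9945 + 0.75·0.0055) ≈ 0.9838

0.984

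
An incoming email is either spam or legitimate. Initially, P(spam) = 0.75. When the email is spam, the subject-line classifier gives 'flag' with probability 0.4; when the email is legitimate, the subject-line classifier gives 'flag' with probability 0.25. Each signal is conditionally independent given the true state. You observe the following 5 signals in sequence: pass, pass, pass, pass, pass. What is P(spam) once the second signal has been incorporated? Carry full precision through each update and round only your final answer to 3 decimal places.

0.658

After 'pass': P(spam) = 0.6·0.7500 / (0.6·0.7500 + 0.75·0.2500) ≈ 0.7059
After 'pass': P(spam) = 0.6·0.7059 / (0.6·0.7059 + 0.75·0.2941) ≈ 0.6575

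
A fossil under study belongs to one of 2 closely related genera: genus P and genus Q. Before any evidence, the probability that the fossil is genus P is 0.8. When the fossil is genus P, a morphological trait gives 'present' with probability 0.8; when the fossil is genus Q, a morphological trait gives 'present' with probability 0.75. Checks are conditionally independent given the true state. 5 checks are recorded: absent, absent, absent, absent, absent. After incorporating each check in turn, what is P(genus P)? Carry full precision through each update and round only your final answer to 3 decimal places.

0.567

Each posterior becomes the prior for the next update.
After 'absent': P(genus P) = 0.2·0.8000 / (0.2·0.8000 + 0.25·0.2000) ≈ 0.7619
After 'absent': P(genus P) = 0.2·0.7619 / (0.2·0.7619 + 0.25·0.2381) ≈ 0.7191
After 'absent': P(genus P) = 0.2·0.7191 / (0.2·0.7191 + 0.25·0.2809) ≈ 0.6719
After 'absent': P(genus P) = 0.2·0.6719 / (0.2·0.6719 + 0.25·0.3281) ≈ 0.6210
After 'absent': P(genus P) = 0.2·0.6210 / (0.2·0.6210 + 0.25·0.3790) ≈ 0.5672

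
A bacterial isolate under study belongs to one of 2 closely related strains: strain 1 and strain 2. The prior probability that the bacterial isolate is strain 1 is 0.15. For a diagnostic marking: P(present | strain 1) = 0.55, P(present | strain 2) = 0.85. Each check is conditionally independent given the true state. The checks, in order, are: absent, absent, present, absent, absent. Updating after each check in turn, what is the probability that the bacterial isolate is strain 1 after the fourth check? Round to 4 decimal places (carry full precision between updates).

After 'absent': P(strain 1) = 0.45·0.1500 / (0.45·0.1500 + 0.15·0.8500) ≈ 0.3462
After 'absent': P(strain 1) = 0.45·0.3462 / (0.45·0.3462 + 0.15·0.6538) ≈ 0.6136
After 'present': P(strain 1) = 0.55·0.6136 / (0.55·0.6136 + 0.85·0.3864) ≈ 0.5068
After 'absent': P(strain 1) = 0.45·0.5068 / (0.45·0.5068 + 0.15·0.4932) ≈ 0.7551

0.7551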